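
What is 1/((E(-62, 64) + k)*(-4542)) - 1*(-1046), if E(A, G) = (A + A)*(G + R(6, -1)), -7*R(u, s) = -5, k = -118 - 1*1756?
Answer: 329192078287/314715180 ≈ 1046.0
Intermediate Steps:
k = -1874 (k = -118 - 1756 = -1874)
R(u, s) = 5/7 (R(u, s) = -⅐*(-5) = 5/7)
E(A, G) = 2*A*(5/7 + G) (E(A, G) = (A + A)*(G + 5/7) = (2*A)*(5/7 + G) = 2*A*(5/7 + G))
1/((E(-62, 64) + k)*(-4542)) - 1*(-1046) = 1/(((2/7)*(-62)*(5 + 7*64) - 1874)*(-4542)) - 1*(-1046) = -1/4542/((2/7)*(-62)*(5 + 448) - 1874) + 1046 = -1/4542/((2/7)*(-62)*453 - 1874) + 1046 = -1/4542/(-56172/7 - 1874) + 1046 = -1/4542/(-69290/7) + 1046 = -7/69290*(-1/4542) + 1046 = 7/314715180 + 1046 = 329192078287/314715180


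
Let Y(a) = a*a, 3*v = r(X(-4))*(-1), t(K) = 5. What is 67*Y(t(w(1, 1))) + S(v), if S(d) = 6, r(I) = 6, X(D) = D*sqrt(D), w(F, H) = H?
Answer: 1681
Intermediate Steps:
X(D) = D**(3/2)
v = -2 (v = (6*(-1))/3 = (1/3)*(-6) = -2)
Y(a) = a**2
67*Y(t(w(1, 1))) + S(v) = 67*5**2 + 6 = 67*25 + 6 = 1675 + 6 = 1681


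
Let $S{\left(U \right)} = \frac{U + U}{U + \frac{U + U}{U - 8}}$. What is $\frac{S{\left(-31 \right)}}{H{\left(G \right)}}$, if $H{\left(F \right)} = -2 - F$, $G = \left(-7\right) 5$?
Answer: $\frac{26}{407} \approx 0.063882$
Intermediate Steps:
$G = -35$
$S{\left(U \right)} = \frac{2 U}{U + \frac{2 U}{-8 + U}}$
$\frac{S{\left(-31 \right)}}{H{\left(G \right)}} = \frac{2 \frac{1}{-6 - 31} \left(-8 - 31\right)}{-2 - -35} = \frac{2 \frac{1}{-37} \left(-39\right)}{-2 + 35} = \frac{2 \left(- \frac{1}{37}\right) \left(-39\right)}{33} = \frac{78}{37} \cdot \frac{1}{33} = \frac{26}{407}$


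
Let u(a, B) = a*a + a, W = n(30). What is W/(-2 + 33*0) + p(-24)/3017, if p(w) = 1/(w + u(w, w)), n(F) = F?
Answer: -23894639/1592976 ≈ -15.000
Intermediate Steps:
W = 30
u(a, B) = a + a² (u(a, B) = a² + a = a + a²)
p(w) = 1/(w + w*(1 + w))
W/(-2 + 33*0) + p(-24)/3017 = 30/(-2 + 33*0) + (1/((-24)*(2 - 24)))/3017 = 30/(-2 + 0) - 1/24/(-22)*(1/3017) = 30/(-2) - 1/24*(-1/22)*(1/3017) = 30*(-½) + (1/528)*(1/3017) = -15 + 1/1592976 = -23894639/1592976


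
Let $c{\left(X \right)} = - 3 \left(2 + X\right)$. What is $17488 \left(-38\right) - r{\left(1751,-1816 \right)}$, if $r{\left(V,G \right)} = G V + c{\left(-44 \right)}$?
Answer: $2515146$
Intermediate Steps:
$c{\left(X \right)} = -6 - 3 X$
$r{\left(V,G \right)} = 126 + G V$ ($r{\left(V,G \right)} = G V - -126 = G V + \left(-6 + 132\right) = G V + 126 = 126 + G V$)
$17488 \left(-38\right) - r{\left(1751,-1816 \right)} = 17488 \left(-38\right) - \left(126 - 3179816\right) = -664544 - \left(126 - 3179816\right) = -664544 - -3179690 = -664544 + 3179690 = 2515146$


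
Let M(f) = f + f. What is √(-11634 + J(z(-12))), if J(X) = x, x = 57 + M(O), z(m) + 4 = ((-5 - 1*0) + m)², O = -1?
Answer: I*√11579 ≈ 107.61*I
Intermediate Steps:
M(f) = 2*f
z(m) = -4 + (-5 + m)² (z(m) = -4 + ((-5 - 1*0) + m)² = -4 + ((-5 + 0) + m)² = -4 + (-5 + m)²)
x = 55 (x = 57 + 2*(-1) = 57 - 2 = 55)
J(X) = 55
√(-11634 + J(z(-12))) = √(-11634 + 55) = √(-11579) = I*√11579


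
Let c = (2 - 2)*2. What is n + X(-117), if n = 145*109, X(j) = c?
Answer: 15805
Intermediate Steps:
c = 0 (c = 0*2 = 0)
X(j) = 0
n = 15805
n + X(-117) = 15805 + 0 = 15805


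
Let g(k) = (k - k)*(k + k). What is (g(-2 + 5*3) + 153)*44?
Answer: 6732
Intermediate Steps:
g(k) = 0 (g(k) = 0*(2*k) = 0)
(g(-2 + 5*3) + 153)*44 = (0 + 153)*44 = 153*44 = 6732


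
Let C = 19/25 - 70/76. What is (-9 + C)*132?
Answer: -574398/475 ≈ -1209.3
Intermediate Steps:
C = -153/950 (C = 19*(1/25) - 70*1/76 = 19/25 - 35/38 = -153/950 ≈ -0.16105)
(-9 + C)*132 = (-9 - 153/950)*132 = -8703/950*132 = -574398/475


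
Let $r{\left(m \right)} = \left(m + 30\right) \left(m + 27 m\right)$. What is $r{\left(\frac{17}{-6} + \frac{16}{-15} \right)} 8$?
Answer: $- \frac{570024}{25} \approx -22801.0$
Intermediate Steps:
$r{\left(m \right)} = 28 m \left(30 + m\right)$ ($r{\left(m \right)} = \left(30 + m\right) 28 m = 28 m \left(30 + m\right)$)
$r{\left(\frac{17}{-6} + \frac{16}{-15} \right)} 8 = 28 \left(\frac{17}{-6} + \frac{16}{-15}\right) \left(30 + \left(\frac{17}{-6} + \frac{16}{-15}\right)\right) 8 = 28 \left(17 \left(- \frac{1}{6}\right) + 16 \left(- \frac{1}{15}\right)\right) \left(30 + \left(17 \left(- \frac{1}{6}\right) + 16 \left(- \frac{1}{15}\right)\right)\right) 8 = 28 \left(- \frac{17}{6} - \frac{16}{15}\right) \left(30 - \frac{39}{10}\right) 8 = 28 \left(- \frac{39}{10}\right) \left(30 - \frac{39}{10}\right) 8 = 28 \left(- \frac{39}{10}\right) \frac{261}{10} \cdot 8 = \left(- \frac{71253}{25}\right) 8 = - \frac{570024}{25}$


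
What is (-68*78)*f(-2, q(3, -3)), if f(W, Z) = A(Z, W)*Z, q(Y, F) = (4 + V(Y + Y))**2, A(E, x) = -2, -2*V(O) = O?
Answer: 10608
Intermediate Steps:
V(O) = -O/2
q(Y, F) = (4 - Y)**2 (q(Y, F) = (4 - (Y + Y)/2)**2 = (4 - Y)**2)
f(W, Z) = -2*Z
(-68*78)*f(-2, q(3, -3)) = (-68*78)*(-2*(-4 + 3)**2) = -(-10608)*(-1)**2 = -(-10608) = -5304*(-2) = 10608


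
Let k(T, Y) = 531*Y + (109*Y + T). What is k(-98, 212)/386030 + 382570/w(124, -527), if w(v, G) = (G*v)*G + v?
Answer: 240846345787/664715093780 ≈ 0.36233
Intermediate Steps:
w(v, G) = v + v*G**2 (w(v, G) = v*G**2 + v = v + v*G**2)
k(T, Y) = T + 640*Y (k(T, Y) = 531*Y + (T + 109*Y) = T + 640*Y)
k(-98, 212)/386030 + 382570/w(124, -527) = (-98 + 640*212)/386030 + 382570/((124*(1 + (-527)**2))) = (-98 + 135680)*(1/386030) + 382570/((124*(1 + 277729))) = 135582*(1/386030) + 382570/((124*277730)) = 67791/193015 + 382570/34438520 = 67791/193015 + 382570*(1/34438520) = 67791/193015 + 38257/3443852 = 240846345787/664715093780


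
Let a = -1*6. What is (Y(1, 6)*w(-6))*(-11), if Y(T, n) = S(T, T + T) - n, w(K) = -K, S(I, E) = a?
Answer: 792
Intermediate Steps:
a = -6
S(I, E) = -6
Y(T, n) = -6 - n
(Y(1, 6)*w(-6))*(-11) = ((-6 - 1*6)*(-1*(-6)))*(-11) = ((-6 - 6)*6)*(-11) = -12*6*(-11) = -72*(-11) = 792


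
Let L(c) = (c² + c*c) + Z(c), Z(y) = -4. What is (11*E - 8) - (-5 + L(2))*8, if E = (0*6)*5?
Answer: 0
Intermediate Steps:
E = 0 (E = 0*5 = 0)
L(c) = -4 + 2*c² (L(c) = (c² + c*c) - 4 = (c² + c²) - 4 = 2*c² - 4 = -4 + 2*c²)
(11*E - 8) - (-5 + L(2))*8 = (11*0 - 8) - (-5 + (-4 + 2*2²))*8 = (0 - 8) - (-5 + (-4 + 2*4))*8 = -8 - (-5 + (-4 + 8))*8 = -8 - (-5 + 4)*8 = -8 - (-1)*8 = -8 - 1*(-8) = -8 + 8 = 0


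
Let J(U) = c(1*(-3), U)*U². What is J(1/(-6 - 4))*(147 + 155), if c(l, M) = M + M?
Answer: -151/250 ≈ -0.60400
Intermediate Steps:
c(l, M) = 2*M
J(U) = 2*U³ (J(U) = (2*U)*U² = 2*U³)
J(1/(-6 - 4))*(147 + 155) = (2*(1/(-6 - 4))³)*(147 + 155) = (2*(1/(-10))³)*302 = (2*(-⅒)³)*302 = (2*(-1/1000))*302 = -1/500*302 = -151/250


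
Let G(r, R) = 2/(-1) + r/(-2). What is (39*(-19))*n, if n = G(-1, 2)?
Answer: 2223/2 ≈ 1111.5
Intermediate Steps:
G(r, R) = -2 - r/2 (G(r, R) = 2*(-1) + r*(-½) = -2 - r/2)
n = -3/2 (n = -2 - ½*(-1) = -2 + ½ = -3/2 ≈ -1.5000)
(39*(-19))*n = (39*(-19))*(-3/2) = -741*(-3/2) = 2223/2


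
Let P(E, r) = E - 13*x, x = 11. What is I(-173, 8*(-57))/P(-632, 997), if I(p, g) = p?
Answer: 173/775 ≈ 0.22323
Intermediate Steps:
P(E, r) = -143 + E (P(E, r) = E - 13*11 = E - 143 = -143 + E)
I(-173, 8*(-57))/P(-632, 997) = -173/(-143 - 632) = -173/(-775) = -173*(-1/775) = 173/775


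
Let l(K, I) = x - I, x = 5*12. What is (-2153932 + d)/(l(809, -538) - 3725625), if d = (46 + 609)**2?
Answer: 1724907/3725027 ≈ 0.46306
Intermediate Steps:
x = 60
d = 429025 (d = 655**2 = 429025)
l(K, I) = 60 - I
(-2153932 + d)/(l(809, -538) - 3725625) = (-2153932 + 429025)/((60 - 1*(-538)) - 3725625) = -1724907/((60 + 538) - 3725625) = -1724907/(598 - 3725625) = -1724907/(-3725027) = -1724907*(-1/3725027) = 1724907/3725027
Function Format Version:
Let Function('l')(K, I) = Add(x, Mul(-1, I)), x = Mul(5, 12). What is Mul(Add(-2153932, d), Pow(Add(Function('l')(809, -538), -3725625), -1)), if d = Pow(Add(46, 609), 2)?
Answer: Rational(1724907, 3725027) ≈ 0.46306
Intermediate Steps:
x = 60
d = 429025 (d = Pow(655, 2) = 429025)
Function('l')(K, I) = Add(60, Mul(-1, I))
Mul(Add(-2153932, d), Pow(Add(Function('l')(809, -538), -3725625), -1)) = Mul(Add(-2153932, 429025), Pow(Add(Add(60, Mul(-1, -538)), -3725625), -1)) = Mul(-1724907, Pow(Add(Add(60, 538), -3725625), -1)) = Mul(-1724907, Pow(Add(598, -3725625), -1)) = Mul(-1724907, Pow(-3725027, -1)) = Mul(-1724907, Rational(-1, 3725027)) = Rational(1724907, 3725027)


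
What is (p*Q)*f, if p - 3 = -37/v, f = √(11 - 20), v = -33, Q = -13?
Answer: -1768*I/11 ≈ -160.73*I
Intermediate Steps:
f = 3*I (f = √(-9) = 3*I ≈ 3.0*I)
p = 136/33 (p = 3 - 37/(-33) = 3 - 37*(-1/33) = 3 + 37/33 = 136/33 ≈ 4.1212)
(p*Q)*f = ((136/33)*(-13))*(3*I) = -1768*I/11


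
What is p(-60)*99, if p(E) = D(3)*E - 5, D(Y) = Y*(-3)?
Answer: 52965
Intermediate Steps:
D(Y) = -3*Y
p(E) = -5 - 9*E (p(E) = (-3*3)*E - 5 = -9*E - 5 = -5 - 9*E)
p(-60)*99 = (-5 - 9*(-60))*99 = (-5 + 540)*99 = 535*99 = 52965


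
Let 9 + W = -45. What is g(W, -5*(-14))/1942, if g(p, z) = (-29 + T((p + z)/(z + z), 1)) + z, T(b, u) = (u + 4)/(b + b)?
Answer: 503/15536 ≈ 0.032376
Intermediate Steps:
T(b, u) = (4 + u)/(2*b) (T(b, u) = (4 + u)/((2*b)) = (4 + u)*(1/(2*b)) = (4 + u)/(2*b))
W = -54 (W = -9 - 45 = -54)
g(p, z) = -29 + z + 5*z/(p + z) (g(p, z) = (-29 + (4 + 1)/(2*(((p + z)/(z + z))))) + z = (-29 + (½)*5/((p + z)/((2*z)))) + z = (-29 + (½)*5/((p + z)*(1/(2*z)))) + z = (-29 + (½)*5/((p + z)/(2*z))) + z = (-29 + (½)*(2*z/(p + z))*5) + z = (-29 + 5*z/(p + z)) + z = -29 + z + 5*z/(p + z))
g(W, -5*(-14))/1942 = ((5*(-5*(-14)) + (-29 - 5*(-14))*(-54 - 5*(-14)))/(-54 - 5*(-14)))/1942 = ((5*70 + (-29 + 70)*(-54 + 70))/(-54 + 70))*(1/1942) = ((350 + 41*16)/16)*(1/1942) = ((350 + 656)/16)*(1/1942) = ((1/16)*1006)*(1/1942) = (503/8)*(1/1942) = 503/15536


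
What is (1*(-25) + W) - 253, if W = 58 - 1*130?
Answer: -350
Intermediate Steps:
W = -72 (W = 58 - 130 = -72)
(1*(-25) + W) - 253 = (1*(-25) - 72) - 253 = (-25 - 72) - 253 = -97 - 253 = -350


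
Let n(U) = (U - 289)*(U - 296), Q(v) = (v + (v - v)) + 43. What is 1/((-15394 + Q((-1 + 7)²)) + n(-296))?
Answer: 1/331005 ≈ 3.0211e-6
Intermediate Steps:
Q(v) = 43 + v (Q(v) = (v + 0) + 43 = v + 43 = 43 + v)
n(U) = (-296 + U)*(-289 + U) (n(U) = (-289 + U)*(-296 + U) = (-296 + U)*(-289 + U))
1/((-15394 + Q((-1 + 7)²)) + n(-296)) = 1/((-15394 + (43 + (-1 + 7)²)) + (85544 + (-296)² - 585*(-296))) = 1/((-15394 + (43 + 6²)) + (85544 + 87616 + 173160)) = 1/((-15394 + (43 + 36)) + 346320) = 1/((-15394 + 79) + 346320) = 1/(-15315 + 346320) = 1/331005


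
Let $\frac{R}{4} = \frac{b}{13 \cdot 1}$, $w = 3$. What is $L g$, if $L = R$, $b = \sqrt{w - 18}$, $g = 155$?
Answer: $\frac{620 i \sqrt{15}}{13} \approx 184.71 i$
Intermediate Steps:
$b = i \sqrt{15}$ ($b = \sqrt{3 - 18} = \sqrt{-15} = i \sqrt{15} \approx 3.873 i$)
$R = \frac{4 i \sqrt{15}}{13}$ ($R = 4 \frac{i \sqrt{15}}{13 \cdot 1} = 4 \frac{i \sqrt{15}}{13} = \frac{4 i \sqrt{15}}{13} \approx 1.1917 i$)
$L = \frac{4 i \sqrt{15}}{13} \approx 1.1917 i$
$L g = \frac{4 i \sqrt{15}}{13} \cdot 155 = \frac{620 i \sqrt{15}}{13}$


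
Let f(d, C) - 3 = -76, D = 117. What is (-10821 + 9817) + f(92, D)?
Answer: -1077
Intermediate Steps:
f(d, C) = -73 (f(d, C) = 3 - 76 = -73)
(-10821 + 9817) + f(92, D) = (-10821 + 9817) - 73 = -1004 - 73 = -1077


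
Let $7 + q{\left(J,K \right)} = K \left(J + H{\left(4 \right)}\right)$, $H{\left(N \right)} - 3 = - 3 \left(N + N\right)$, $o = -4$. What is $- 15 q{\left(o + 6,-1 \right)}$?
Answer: $-180$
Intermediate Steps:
$H{\left(N \right)} = 3 - 6 N$ ($H{\left(N \right)} = 3 - 3 \left(N + N\right) = 3 - 3 \cdot 2 N = 3 - 6 N$)
$q{\left(J,K \right)} = -7 + K \left(-21 + J\right)$ ($q{\left(J,K \right)} = -7 + K \left(J + \left(3 - 24\right)\right) = -7 + K \left(J - 21\right) = -7 + K \left(-21 + J\right)$)
$- 15 q{\left(o + 6,-1 \right)} = - 15 \left(-7 - -21 + \left(-4 + 6\right) \left(-1\right)\right) = - 15 \left(-7 + 21 + 2 \left(-1\right)\right) = - 15 \left(-7 + 21 - 2\right) = \left(-15\right) 12 = -180$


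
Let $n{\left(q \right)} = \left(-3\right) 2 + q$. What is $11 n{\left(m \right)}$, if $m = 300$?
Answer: $3234$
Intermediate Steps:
$n{\left(q \right)} = -6 + q$
$11 n{\left(m \right)} = 11 \left(-6 + 300\right) = 11 \cdot 294 = 3234$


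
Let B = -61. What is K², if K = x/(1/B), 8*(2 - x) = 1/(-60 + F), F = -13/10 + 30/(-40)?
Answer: 91875065881/6160324 ≈ 14914.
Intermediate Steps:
F = -41/20 (F = -13*⅒ + 30*(-1/40) = -13/10 - ¾ = -41/20 ≈ -2.0500)
x = 4969/2482 (x = 2 - 1/(8*(-60 - 41/20)) = 2 - 1/(8*(-1241/20)) = 2 - ⅛*(-20/1241) = 2 + 5/2482 = 4969/2482 ≈ 2.0020)
K = -303109/2482 (K = 4969/(2482*(1/(-61))) = 4969/(2482*(-1/61)) = (4969/2482)*(-61) = -303109/2482 ≈ -122.12)
K² = (-303109/2482)² = 91875065881/6160324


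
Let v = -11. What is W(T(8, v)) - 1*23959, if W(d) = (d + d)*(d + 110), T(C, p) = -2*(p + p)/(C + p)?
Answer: -240799/9 ≈ -26755.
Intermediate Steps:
T(C, p) = -4*p/(C + p) (T(C, p) = -2*2*p/(C + p) = -4*p/(C + p))
W(d) = 2*d*(110 + d) (W(d) = (2*d)*(110 + d) = 2*d*(110 + d))
W(T(8, v)) - 1*23959 = 2*(-4*(-11)/(8 - 11))*(110 - 4*(-11)/(8 - 11)) - 1*23959 = 2*(-4*(-11)/(-3))*(110 - 4*(-11)/(-3)) - 23959 = 2*(-4*(-11)*(-⅓))*(110 - 4*(-11)*(-⅓)) - 23959 = 2*(-44/3)*(110 - 44/3) - 23959 = 2*(-44/3)*(286/3) - 23959 = -25168/9 - 23959 = -240799/9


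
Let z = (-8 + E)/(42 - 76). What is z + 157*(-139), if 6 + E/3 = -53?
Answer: -741797/34 ≈ -21818.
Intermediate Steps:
E = -177 (E = -18 + 3*(-53) = -18 - 159 = -177)
z = 185/34 (z = (-8 - 177)/(42 - 76) = -185/(-34) = -185*(-1/34) = 185/34 ≈ 5.4412)
z + 157*(-139) = 185/34 + 157*(-139) = 185/34 - 21823 = -741797/34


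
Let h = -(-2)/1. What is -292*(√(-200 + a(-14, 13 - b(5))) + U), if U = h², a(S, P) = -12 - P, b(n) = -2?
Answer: -1168 - 292*I*√227 ≈ -1168.0 - 4399.4*I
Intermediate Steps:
h = 2 (h = -(-2) = -2*(-1) = 2)
U = 4 (U = 2² = 4)
-292*(√(-200 + a(-14, 13 - b(5))) + U) = -292*(√(-200 + (-12 - (13 - 1*(-2)))) + 4) = -292*(√(-200 + (-12 - (13 + 2))) + 4) = -292*(√(-200 + (-12 - 1*15)) + 4) = -292*(√(-200 + (-12 - 15)) + 4) = -292*(√(-200 - 27) + 4) = -292*(√(-227) + 4) = -292*(I*√227 + 4) = -292*(4 + I*√227) = -1168 - 292*I*√227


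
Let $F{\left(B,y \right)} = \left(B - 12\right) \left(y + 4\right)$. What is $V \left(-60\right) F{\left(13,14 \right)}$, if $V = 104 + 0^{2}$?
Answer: $-112320$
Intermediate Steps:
$F{\left(B,y \right)} = \left(-12 + B\right) \left(4 + y\right)$
$V = 104$ ($V = 104 + 0 = 104$)
$V \left(-60\right) F{\left(13,14 \right)} = 104 \left(-60\right) \left(-48 - 168 + 4 \cdot 13 + 13 \cdot 14\right) = - 6240 \left(-48 - 168 + 52 + 182\right) = \left(-6240\right) 18 = -112320$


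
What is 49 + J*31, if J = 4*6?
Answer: 793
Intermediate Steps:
J = 24
49 + J*31 = 49 + 24*31 = 49 + 744 = 793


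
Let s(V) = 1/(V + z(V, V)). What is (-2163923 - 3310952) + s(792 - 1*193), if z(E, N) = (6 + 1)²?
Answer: -3547718999/648 ≈ -5.4749e+6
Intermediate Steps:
z(E, N) = 49 (z(E, N) = 7² = 49)
s(V) = 1/(49 + V) (s(V) = 1/(V + 49) = 1/(49 + V))
(-2163923 - 3310952) + s(792 - 1*193) = (-2163923 - 3310952) + 1/(49 + (792 - 1*193)) = -5474875 + 1/(49 + (792 - 193)) = -5474875 + 1/(49 + 599) = -5474875 + 1/648 = -3547718999/648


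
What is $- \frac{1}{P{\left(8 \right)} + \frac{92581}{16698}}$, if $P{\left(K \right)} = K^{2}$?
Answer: $- \frac{16698}{1161253} \approx -0.014379$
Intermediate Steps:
$- \frac{1}{P{\left(8 \right)} + \frac{92581}{16698}} = - \frac{1}{8^{2} + \frac{92581}{16698}} = - \frac{1}{64 + 92581 \cdot \frac{1}{16698}} = - \frac{1}{64 + \frac{92581}{16698}} = - \frac{1}{\frac{1161253}{16698}} = \left(-1\right) \frac{16698}{1161253} = - \frac{16698}{1161253}$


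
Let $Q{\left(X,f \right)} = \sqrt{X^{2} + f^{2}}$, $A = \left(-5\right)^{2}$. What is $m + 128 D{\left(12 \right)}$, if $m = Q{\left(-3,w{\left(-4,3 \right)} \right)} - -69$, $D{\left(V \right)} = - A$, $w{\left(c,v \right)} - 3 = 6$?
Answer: $-3131 + 3 \sqrt{10} \approx -3121.5$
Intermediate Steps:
$A = 25$
$w{\left(c,v \right)} = 9$ ($w{\left(c,v \right)} = 3 + 6 = 9$)
$D{\left(V \right)} = -25$ ($D{\left(V \right)} = \left(-1\right) 25 = -25$)
$m = 69 + 3 \sqrt{10}$ ($m = \sqrt{\left(-3\right)^{2} + 9^{2}} - -69 = \sqrt{9 + 81} + 69 = \sqrt{90} + 69 = 3 \sqrt{10} + 69 = 69 + 3 \sqrt{10} \approx 78.487$)
$m + 128 D{\left(12 \right)} = \left(69 + 3 \sqrt{10}\right) + 128 \left(-25\right) = \left(69 + 3 \sqrt{10}\right) - 3200 = -3131 + 3 \sqrt{10}$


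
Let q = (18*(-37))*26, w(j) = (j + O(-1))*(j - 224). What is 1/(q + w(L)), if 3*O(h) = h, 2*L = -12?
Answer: -3/47578 ≈ -6.3054e-5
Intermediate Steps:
L = -6 (L = (1/2)*(-12) = -6)
O(h) = h/3
w(j) = (-224 + j)*(-1/3 + j) (w(j) = (j + (1/3)*(-1))*(j - 224) = (j - 1/3)*(-224 + j) = (-1/3 + j)*(-224 + j) = (-224 + j)*(-1/3 + j))
q = -17316 (q = -666*26 = -17316)
1/(q + w(L)) = 1/(-17316 + (224/3 + (-6)**2 - 673/3*(-6))) = 1/(-17316 + (224/3 + 36 + 1346)) = 1/(-17316 + 4370/3) = 1/(-47578/3) = -3/47578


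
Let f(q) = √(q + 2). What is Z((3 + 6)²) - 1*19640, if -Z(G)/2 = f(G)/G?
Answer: -19640 - 2*√83/81 ≈ -19640.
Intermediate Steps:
f(q) = √(2 + q)
Z(G) = -2*√(2 + G)/G
Z((3 + 6)²) - 1*19640 = -2*√(2 + (3 + 6)²)/((3 + 6)²) - 1*19640 = -2*√(2 + 9²)/(9²) - 19640 = -2*√(2 + 81)/81 - 19640 = -2*1/81*√83 - 19640 = -2*√83/81 - 19640 = -19640 - 2*√83/81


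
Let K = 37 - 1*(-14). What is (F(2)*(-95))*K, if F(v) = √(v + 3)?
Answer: -4845*√5 ≈ -10834.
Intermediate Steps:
K = 51 (K = 37 + 14 = 51)
F(v) = √(3 + v)
(F(2)*(-95))*K = (√(3 + 2)*(-95))*51 = (√5*(-95))*51 = -95*√5*51 = -4845*√5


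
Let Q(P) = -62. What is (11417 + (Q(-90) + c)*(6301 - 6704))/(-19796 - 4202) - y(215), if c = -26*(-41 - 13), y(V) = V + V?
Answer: -9789731/23998 ≈ -407.94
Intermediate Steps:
y(V) = 2*V
c = 1404 (c = -26*(-54) = 1404)
(11417 + (Q(-90) + c)*(6301 - 6704))/(-19796 - 4202) - y(215) = (11417 + (-62 + 1404)*(6301 - 6704))/(-19796 - 4202) - 2*215 = (11417 + 1342*(-403))/(-23998) - 1*430 = (11417 - 540826)*(-1/23998) - 430 = -529409*(-1/23998) - 430 = 529409/23998 - 430 = -9789731/23998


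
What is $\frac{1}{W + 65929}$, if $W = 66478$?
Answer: $\frac{1}{132407} \approx 7.5525 \cdot 10^{-6}$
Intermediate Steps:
$\frac{1}{W + 65929} = \frac{1}{66478 + 65929} = \frac{1}{132407}$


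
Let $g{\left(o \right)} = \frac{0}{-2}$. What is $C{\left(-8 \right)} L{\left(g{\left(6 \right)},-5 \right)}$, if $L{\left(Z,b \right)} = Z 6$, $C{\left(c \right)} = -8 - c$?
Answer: $0$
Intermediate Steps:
$g{\left(o \right)} = 0$ ($g{\left(o \right)} = 0 \left(- \frac{1}{2}\right) = 0$)
$L{\left(Z,b \right)} = 6 Z$
$C{\left(-8 \right)} L{\left(g{\left(6 \right)},-5 \right)} = \left(-8 - -8\right) 6 \cdot 0 = \left(-8 + 8\right) 0 = 0 \cdot 0 = 0$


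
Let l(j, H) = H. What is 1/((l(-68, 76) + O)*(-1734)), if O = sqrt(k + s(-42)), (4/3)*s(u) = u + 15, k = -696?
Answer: I/(867*(sqrt(2865) - 152*I)) ≈ -6.751e-6 + 2.3773e-6*I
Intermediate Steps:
s(u) = 45/4 + 3*u/4 (s(u) = 3*(u + 15)/4 = 3*(15 + u)/4 = 45/4 + 3*u/4)
O = I*sqrt(2865)/2 (O = sqrt(-696 + (45/4 + (3/4)*(-42))) = sqrt(-696 + (45/4 - 63/2)) = sqrt(-696 - 81/4) = sqrt(-2865/4) = I*sqrt(2865)/2 ≈ 26.763*I)
1/((l(-68, 76) + O)*(-1734)) = 1/((76 + I*sqrt(2865)/2)*(-1734)) = -1/1734/(76 + I*sqrt(2865)/2) = -1/(1734*(76 + I*sqrt(2865)/2))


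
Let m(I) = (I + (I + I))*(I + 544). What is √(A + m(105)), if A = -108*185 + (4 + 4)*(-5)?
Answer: √184415 ≈ 429.44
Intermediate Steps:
m(I) = 3*I*(544 + I) (m(I) = (I + 2*I)*(544 + I) = (3*I)*(544 + I) = 3*I*(544 + I))
A = -20020 (A = -19980 + 8*(-5) = -19980 - 40 = -20020)
√(A + m(105)) = √(-20020 + 3*105*(544 + 105)) = √(-20020 + 3*105*649) = √(-20020 + 204435) = √184415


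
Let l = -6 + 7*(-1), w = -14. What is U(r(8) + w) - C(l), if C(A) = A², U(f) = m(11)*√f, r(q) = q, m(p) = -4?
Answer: -169 - 4*I*√6 ≈ -169.0 - 9.798*I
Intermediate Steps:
l = -13 (l = -6 - 7 = -13)
U(f) = -4*√f
U(r(8) + w) - C(l) = -4*√(8 - 14) - 1*(-13)² = -4*I*√6 - 1*169 = -4*I*√6 - 169 = -169 - 4*I*√6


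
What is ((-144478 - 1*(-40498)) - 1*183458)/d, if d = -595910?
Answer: 143719/297955 ≈ 0.48235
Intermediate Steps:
((-144478 - 1*(-40498)) - 1*183458)/d = ((-144478 - 1*(-40498)) - 1*183458)/(-595910) = ((-144478 + 40498) - 183458)*(-1/595910) = (-103980 - 183458)*(-1/595910) = -287438*(-1/595910) = 143719/297955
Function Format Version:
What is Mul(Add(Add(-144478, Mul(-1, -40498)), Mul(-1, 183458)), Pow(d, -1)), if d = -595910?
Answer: Rational(143719, 297955) ≈ 0.48235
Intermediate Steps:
Mul(Add(Add(-144478, Mul(-1, -40498)), Mul(-1, 183458)), Pow(d, -1)) = Mul(Add(Add(-144478, Mul(-1, -40498)), Mul(-1, 183458)), Pow(-595910, -1)) = Mul(Add(Add(-144478, 40498), -183458), Rational(-1, 595910)) = Mul(Add(-103980, -183458), Rational(-1, 595910)) = Mul(-287438, Rational(-1, 595910)) = Rational(143719, 297955)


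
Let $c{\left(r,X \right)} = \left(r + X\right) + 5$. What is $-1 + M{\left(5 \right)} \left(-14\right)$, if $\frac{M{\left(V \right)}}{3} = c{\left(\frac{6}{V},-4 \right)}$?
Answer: $- \frac{467}{5} \approx -93.4$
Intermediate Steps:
$c{\left(r,X \right)} = 5 + X + r$ ($c{\left(r,X \right)} = \left(X + r\right) + 5 = 5 + X + r$)
$M{\left(V \right)} = 3 + \frac{18}{V}$ ($M{\left(V \right)} = 3 \left(5 - 4 + \frac{6}{V}\right) = 3 \left(1 + \frac{6}{V}\right) = 3 + \frac{18}{V}$)
$-1 + M{\left(5 \right)} \left(-14\right) = -1 + \left(3 + \frac{18}{5}\right) \left(-14\right) = -1 + \frac{33}{5} \left(-14\right) = -1 - \frac{462}{5} = - \frac{467}{5}$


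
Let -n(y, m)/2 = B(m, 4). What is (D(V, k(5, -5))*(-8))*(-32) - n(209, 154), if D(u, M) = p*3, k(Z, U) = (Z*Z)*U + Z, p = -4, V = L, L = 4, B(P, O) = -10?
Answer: -3092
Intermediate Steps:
n(y, m) = 20 (n(y, m) = -2*(-10) = 20)
V = 4
k(Z, U) = Z + U*Z**2 (k(Z, U) = Z**2*U + Z = U*Z**2 + Z = Z + U*Z**2)
D(u, M) = -12 (D(u, M) = -4*3 = -12)
(D(V, k(5, -5))*(-8))*(-32) - n(209, 154) = -12*(-8)*(-32) - 1*20 = 96*(-32) - 20 = -3072 - 20 = -3092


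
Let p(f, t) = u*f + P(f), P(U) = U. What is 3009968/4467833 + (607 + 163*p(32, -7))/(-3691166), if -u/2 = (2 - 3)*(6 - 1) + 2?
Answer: 10944450049561/16491513263278 ≈ 0.66364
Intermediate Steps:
u = 6 (u = -2*((2 - 3)*(6 - 1) + 2) = -2*(-1*5 + 2) = -2*(-5 + 2) = -2*(-3) = 6)
p(f, t) = 7*f (p(f, t) = 6*f + f = 7*f)
3009968/4467833 + (607 + 163*p(32, -7))/(-3691166) = 3009968/4467833 + (607 + 163*(7*32))/(-3691166) = 3009968*(1/4467833) + (607 + 163*224)*(-1/3691166) = 3009968/4467833 + (607 + 36512)*(-1/3691166) = 3009968/4467833 + 37119*(-1/3691166) = 3009968/4467833 - 37119/3691166 = 10944450049561/16491513263278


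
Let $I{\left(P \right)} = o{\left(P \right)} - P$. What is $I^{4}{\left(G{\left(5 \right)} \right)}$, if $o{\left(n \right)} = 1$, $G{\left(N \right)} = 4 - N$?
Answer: $16$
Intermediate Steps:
$I{\left(P \right)} = 1 - P$
$I^{4}{\left(G{\left(5 \right)} \right)} = \left(1 - \left(4 - 5\right)\right)^{4} = \left(1 - -1\right)^{4} = \left(1 + 1\right)^{4} = 2^{4} = 16$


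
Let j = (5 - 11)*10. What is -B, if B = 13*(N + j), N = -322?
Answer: 4966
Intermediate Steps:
j = -60 (j = -6*10 = -60)
B = -4966 (B = 13*(-322 - 60) = 13*(-382) = -4966)
-B = -1*(-4966) = 4966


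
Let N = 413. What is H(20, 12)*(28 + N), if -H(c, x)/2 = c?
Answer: -17640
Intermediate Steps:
H(c, x) = -2*c
H(20, 12)*(28 + N) = (-2*20)*(28 + 413) = -40*441 = -17640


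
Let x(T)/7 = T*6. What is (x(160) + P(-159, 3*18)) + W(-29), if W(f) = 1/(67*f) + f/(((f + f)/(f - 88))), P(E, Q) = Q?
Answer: 26096431/3886 ≈ 6715.5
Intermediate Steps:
x(T) = 42*T (x(T) = 7*(T*6) = 7*(6*T) = 42*T)
W(f) = -44 + f/2 + 1/(67*f) (W(f) = 1/(67*f) + f/(((2*f)/(-88 + f))) = 1/(67*f) + f/((2*f/(-88 + f))) = 1/(67*f) + f*((-88 + f)/(2*f)) = 1/(67*f) + (-44 + f/2) = -44 + f/2 + 1/(67*f))
(x(160) + P(-159, 3*18)) + W(-29) = (42*160 + 3*18) + (-44 + (1/2)*(-29) + (1/67)/(-29)) = (6720 + 54) + (-44 - 29/2 + (1/67)*(-1/29)) = 6774 + (-44 - 29/2 - 1/1943) = 6774 - 227333/3886 = 26096431/3886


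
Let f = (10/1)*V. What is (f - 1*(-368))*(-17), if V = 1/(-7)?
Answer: -43622/7 ≈ -6231.7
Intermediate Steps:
V = -⅐ ≈ -0.14286
f = -10/7 (f = (10/1)*(-⅐) = (10*1)*(-⅐) = 10*(-⅐) = -10/7 ≈ -1.4286)
(f - 1*(-368))*(-17) = (-10/7 - 1*(-368))*(-17) = (-10/7 + 368)*(-17) = (2566/7)*(-17) = -43622/7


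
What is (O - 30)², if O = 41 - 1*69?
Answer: 3364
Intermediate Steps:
O = -28 (O = 41 - 69 = -28)
(O - 30)² = (-28 - 30)² = (-58)² = 3364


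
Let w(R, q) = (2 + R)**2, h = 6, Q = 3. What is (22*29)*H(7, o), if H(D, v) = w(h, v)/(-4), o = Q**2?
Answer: -10208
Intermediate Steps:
o = 9 (o = 3**2 = 9)
H(D, v) = -16 (H(D, v) = (2 + 6)**2/(-4) = 8**2*(-1/4) = 64*(-1/4) = -16)
(22*29)*H(7, o) = (22*29)*(-16) = 638*(-16) = -10208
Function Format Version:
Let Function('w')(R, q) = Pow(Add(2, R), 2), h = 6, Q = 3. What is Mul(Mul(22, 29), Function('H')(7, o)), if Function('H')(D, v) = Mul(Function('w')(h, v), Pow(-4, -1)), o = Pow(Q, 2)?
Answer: -10208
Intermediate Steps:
o = 9 (o = Pow(3, 2) = 9)
Function('H')(D, v) = -16 (Function('H')(D, v) = Mul(Pow(Add(2, 6), 2), Pow(-4, -1)) = Mul(Pow(8, 2), Rational(-1, 4)) = Mul(64, Rational(-1, 4)) = -16)
Mul(Mul(22, 29), Function('H')(7, o)) = Mul(Mul(22, 29), -16) = Mul(638, -16) = -10208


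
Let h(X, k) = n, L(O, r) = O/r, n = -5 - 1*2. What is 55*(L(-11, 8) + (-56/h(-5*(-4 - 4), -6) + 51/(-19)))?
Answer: 32945/152 ≈ 216.74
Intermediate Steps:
n = -7 (n = -5 - 2 = -7)
h(X, k) = -7
55*(L(-11, 8) + (-56/h(-5*(-4 - 4), -6) + 51/(-19))) = 55*(-11/8 + (-56/(-7) + 51/(-19))) = 55*(-11*⅛ + (-56*(-⅐) + 51*(-1/19))) = 55*(-11/8 + (8 - 51/19)) = 55*(-11/8 + 101/19) = 55*(599/152) = 32945/152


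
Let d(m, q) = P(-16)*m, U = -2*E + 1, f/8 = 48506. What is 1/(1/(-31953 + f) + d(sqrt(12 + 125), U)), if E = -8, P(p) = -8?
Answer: -356095/1111814394651199 - 1014429192200*sqrt(137)/1111814394651199 ≈ -0.010679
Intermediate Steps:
f = 388048 (f = 8*48506 = 388048)
U = 17 (U = -2*(-8) + 1 = 16 + 1 = 17)
d(m, q) = -8*m
1/(1/(-31953 + f) + d(sqrt(12 + 125), U)) = 1/(1/(-31953 + 388048) - 8*sqrt(12 + 125)) = 1/(1/356095 - 8*sqrt(137))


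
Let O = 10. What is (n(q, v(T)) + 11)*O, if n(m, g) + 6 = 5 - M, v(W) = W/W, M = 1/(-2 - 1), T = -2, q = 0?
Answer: 310/3 ≈ 103.33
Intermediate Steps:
M = -⅓ (M = 1/(-3) = -⅓ ≈ -0.33333)
v(W) = 1
n(m, g) = -⅔ (n(m, g) = -6 + (5 - 1*(-⅓)) = -6 + (5 + ⅓) = -6 + 16/3 = -⅔)
(n(q, v(T)) + 11)*O = (-⅔ + 11)*10 = (31/3)*10 = 310/3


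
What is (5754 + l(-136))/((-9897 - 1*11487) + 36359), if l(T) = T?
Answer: 5618/14975 ≈ 0.37516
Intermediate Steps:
(5754 + l(-136))/((-9897 - 1*11487) + 36359) = (5754 - 136)/((-9897 - 1*11487) + 36359) = 5618/((-9897 - 11487) + 36359) = 5618/(-21384 + 36359) = 5618/14975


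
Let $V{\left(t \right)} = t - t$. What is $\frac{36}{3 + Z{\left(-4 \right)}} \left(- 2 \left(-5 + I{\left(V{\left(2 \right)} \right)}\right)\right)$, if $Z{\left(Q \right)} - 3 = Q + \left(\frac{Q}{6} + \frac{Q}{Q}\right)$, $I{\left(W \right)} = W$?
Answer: $\frac{1080}{7} \approx 154.29$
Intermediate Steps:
$V{\left(t \right)} = 0$
$Z{\left(Q \right)} = 4 + \frac{7 Q}{6}$ ($Z{\left(Q \right)} = 3 + \left(Q + \left(\frac{Q}{6} + \frac{Q}{Q}\right)\right) = 3 + \left(Q + \left(Q \frac{1}{6} + 1\right)\right) = 3 + \left(Q + \left(\frac{Q}{6} + 1\right)\right) = 3 + \left(Q + \left(1 + \frac{Q}{6}\right)\right) = 3 + \left(1 + \frac{7 Q}{6}\right) = 4 + \frac{7 Q}{6}$)
$\frac{36}{3 + Z{\left(-4 \right)}} \left(- 2 \left(-5 + I{\left(V{\left(2 \right)} \right)}\right)\right) = \frac{36}{3 + \left(4 + \frac{7}{6} \left(-4\right)\right)} \left(- 2 \left(-5 + 0\right)\right) = \frac{36}{3 + \left(4 - \frac{14}{3}\right)} \left(\left(-2\right) \left(-5\right)\right) = \frac{36}{3 - \frac{2}{3}} \cdot 10 = \frac{36}{\frac{7}{3}} \cdot 10 = 36 \cdot \frac{3}{7} \cdot 10 = \frac{108}{7} \cdot 10 = \frac{1080}{7}$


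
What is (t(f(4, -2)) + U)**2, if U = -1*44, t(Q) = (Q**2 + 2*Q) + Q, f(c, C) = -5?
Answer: 1156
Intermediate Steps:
t(Q) = Q**2 + 3*Q
U = -44
(t(f(4, -2)) + U)**2 = (-5*(3 - 5) - 44)**2 = (-5*(-2) - 44)**2 = (10 - 44)**2 = (-34)**2 = 1156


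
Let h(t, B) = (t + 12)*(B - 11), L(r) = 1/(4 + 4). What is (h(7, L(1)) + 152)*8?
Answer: -437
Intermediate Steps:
L(r) = ⅛ (L(r) = 1/8 = ⅛)
h(t, B) = (-11 + B)*(12 + t) (h(t, B) = (12 + t)*(-11 + B) = (-11 + B)*(12 + t))
(h(7, L(1)) + 152)*8 = ((-132 - 11*7 + 12*(⅛) + (⅛)*7) + 152)*8 = ((-132 - 77 + 3/2 + 7/8) + 152)*8 = (-1653/8 + 152)*8 = -437/8*8 = -437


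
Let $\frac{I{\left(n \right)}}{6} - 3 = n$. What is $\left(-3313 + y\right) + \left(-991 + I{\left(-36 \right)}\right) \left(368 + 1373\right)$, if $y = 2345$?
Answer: $-2071017$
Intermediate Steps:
$I{\left(n \right)} = 18 + 6 n$
$\left(-3313 + y\right) + \left(-991 + I{\left(-36 \right)}\right) \left(368 + 1373\right) = \left(-3313 + 2345\right) + \left(-991 + \left(18 + 6 \left(-36\right)\right)\right) \left(368 + 1373\right) = -968 + \left(-991 + \left(18 - 216\right)\right) 1741 = -968 + \left(-991 - 198\right) 1741 = -968 - 2070049 = -2071017$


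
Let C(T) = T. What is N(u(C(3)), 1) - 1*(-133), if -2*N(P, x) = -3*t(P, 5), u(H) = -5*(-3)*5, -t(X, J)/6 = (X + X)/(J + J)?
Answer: -2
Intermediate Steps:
t(X, J) = -6*X/J (t(X, J) = -6*(X + X)/(J + J) = -6*2*X/(2*J) = -6*2*X*1/(2*J) = -6*X/J)
u(H) = 75 (u(H) = 15*5 = 75)
N(P, x) = -9*P/5 (N(P, x) = -(-3)*(-6*P/5)/2 = -9*P/5)
N(u(C(3)), 1) - 1*(-133) = -9/5*75 - 1*(-133) = -135 + 133 = -2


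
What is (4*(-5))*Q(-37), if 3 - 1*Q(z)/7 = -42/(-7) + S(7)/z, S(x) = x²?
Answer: 8680/37 ≈ 234.59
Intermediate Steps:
Q(z) = -21 - 343/z (Q(z) = 21 - 7*(-42/(-7) + 7²/z) = 21 - 7*(-42*(-⅐) + 49/z) = 21 - 7*(6 + 49/z) = 21 + (-42 - 343/z) = -21 - 343/z)
(4*(-5))*Q(-37) = (4*(-5))*(-21 - 343/(-37)) = -20*(-21 - 343*(-1/37)) = -20*(-21 + 343/37) = -20*(-434/37) = 8680/37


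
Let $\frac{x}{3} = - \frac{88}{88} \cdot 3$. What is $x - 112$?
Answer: $-121$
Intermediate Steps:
$x = -9$ ($x = 3 - \frac{88}{88} \cdot 3 = 3 \left(-88\right) \frac{1}{88} \cdot 3 = 3 \left(\left(-1\right) 3\right) = 3 \left(-3\right) = -9$)
$x - 112 = -9 - 112 = -121$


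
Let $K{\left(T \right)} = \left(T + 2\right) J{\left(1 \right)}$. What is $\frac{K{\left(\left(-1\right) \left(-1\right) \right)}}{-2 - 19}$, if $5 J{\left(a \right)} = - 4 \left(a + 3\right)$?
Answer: $\frac{16}{35} \approx 0.45714$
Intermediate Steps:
$J{\left(a \right)} = - \frac{12}{5} - \frac{4 a}{5}$ ($J{\left(a \right)} = \frac{\left(-4\right) \left(a + 3\right)}{5} = \frac{\left(-4\right) \left(3 + a\right)}{5} = \frac{-12 - 4 a}{5} = - \frac{12}{5} - \frac{4 a}{5}$)
$K{\left(T \right)} = - \frac{32}{5} - \frac{16 T}{5}$ ($K{\left(T \right)} = \left(T + 2\right) \left(- \frac{12}{5} - \frac{4}{5}\right) = \left(2 + T\right) \left(- \frac{12}{5} - \frac{4}{5}\right) = \left(2 + T\right) \left(- \frac{16}{5}\right) = - \frac{32}{5} - \frac{16 T}{5}$)
$\frac{K{\left(\left(-1\right) \left(-1\right) \right)}}{-2 - 19} = \frac{- \frac{32}{5} - \frac{16 \left(\left(-1\right) \left(-1\right)\right)}{5}}{-2 - 19} = \frac{- \frac{32}{5} - \frac{16}{5}}{-21} = - \frac{- \frac{32}{5} - \frac{16}{5}}{21} = \left(- \frac{1}{21}\right) \left(- \frac{48}{5}\right) = \frac{16}{35}$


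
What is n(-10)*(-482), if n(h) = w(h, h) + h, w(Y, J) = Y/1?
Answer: 9640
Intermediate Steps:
w(Y, J) = Y (w(Y, J) = Y*1 = Y)
n(h) = 2*h (n(h) = h + h = 2*h)
n(-10)*(-482) = (2*(-10))*(-482) = -20*(-482) = 9640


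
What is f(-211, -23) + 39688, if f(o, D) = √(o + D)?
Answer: 39688 + 3*I*√26 ≈ 39688.0 + 15.297*I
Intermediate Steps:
f(o, D) = √(D + o)
f(-211, -23) + 39688 = √(-23 - 211) + 39688 = √(-234) + 39688 = 3*I*√26 + 39688 = 39688 + 3*I*√26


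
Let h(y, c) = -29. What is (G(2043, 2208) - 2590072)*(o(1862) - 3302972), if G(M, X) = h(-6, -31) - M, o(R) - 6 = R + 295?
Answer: 8556172244496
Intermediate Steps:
o(R) = 301 + R (o(R) = 6 + (R + 295) = 6 + (295 + R) = 301 + R)
G(M, X) = -29 - M
(G(2043, 2208) - 2590072)*(o(1862) - 3302972) = ((-29 - 1*2043) - 2590072)*((301 + 1862) - 3302972) = ((-29 - 2043) - 2590072)*(2163 - 3302972) = (-2072 - 2590072)*(-3300809) = -2592144*(-3300809) = 8556172244496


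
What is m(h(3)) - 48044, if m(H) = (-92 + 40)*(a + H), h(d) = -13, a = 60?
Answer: -50488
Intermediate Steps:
m(H) = -3120 - 52*H (m(H) = (-92 + 40)*(60 + H) = -52*(60 + H) = -3120 - 52*H)
m(h(3)) - 48044 = (-3120 - 52*(-13)) - 48044 = (-3120 + 676) - 48044 = -2444 - 48044 = -50488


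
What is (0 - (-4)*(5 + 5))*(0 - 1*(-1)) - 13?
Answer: 27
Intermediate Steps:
(0 - (-4)*(5 + 5))*(0 - 1*(-1)) - 13 = (0 - (-4)*10)*(0 + 1) - 13 = (0 - 1*(-40))*1 - 13 = (0 + 40)*1 - 13 = 40*1 - 13 = 40 - 13 = 27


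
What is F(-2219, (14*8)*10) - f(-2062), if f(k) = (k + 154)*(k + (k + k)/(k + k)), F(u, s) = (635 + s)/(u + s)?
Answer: -4321696167/1099 ≈ -3.9324e+6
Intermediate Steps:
F(u, s) = (635 + s)/(s + u)
f(k) = (1 + k)*(154 + k) (f(k) = (154 + k)*(k + (2*k)/((2*k))) = (154 + k)*(k + (2*k)*(1/(2*k))) = (154 + k)*(k + 1) = (154 + k)*(1 + k) = (1 + k)*(154 + k))
F(-2219, (14*8)*10) - f(-2062) = (635 + (14*8)*10)/((14*8)*10 - 2219) - (154 + (-2062)² + 155*(-2062)) = (635 + 112*10)/(112*10 - 2219) - (154 + 4251844 - 319610) = (635 + 1120)/(1120 - 2219) - 1*3932388 = 1755/(-1099) - 3932388 = -1/1099*1755 - 3932388 = -1755/1099 - 3932388 = -4321696167/1099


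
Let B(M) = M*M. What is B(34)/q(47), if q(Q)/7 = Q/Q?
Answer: 1156/7 ≈ 165.14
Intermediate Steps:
B(M) = M²
q(Q) = 7 (q(Q) = 7*(Q/Q) = 7*1 = 7)
B(34)/q(47) = 34²/7 = 1156*(⅐) = 1156/7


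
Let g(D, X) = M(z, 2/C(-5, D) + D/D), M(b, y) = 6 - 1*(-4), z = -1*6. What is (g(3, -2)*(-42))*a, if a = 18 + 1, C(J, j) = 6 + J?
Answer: -7980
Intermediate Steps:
z = -6
M(b, y) = 10 (M(b, y) = 6 + 4 = 10)
a = 19
g(D, X) = 10
(g(3, -2)*(-42))*a = (10*(-42))*19 = -420*19 = -7980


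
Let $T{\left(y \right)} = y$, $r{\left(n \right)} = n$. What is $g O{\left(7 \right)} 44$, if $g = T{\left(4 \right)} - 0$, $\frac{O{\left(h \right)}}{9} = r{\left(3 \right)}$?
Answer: $4752$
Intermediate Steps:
$O{\left(h \right)} = 27$ ($O{\left(h \right)} = 9 \cdot 3 = 27$)
$g = 4$ ($g = 4 - 0 = 4 + 0 = 4$)
$g O{\left(7 \right)} 44 = 4 \cdot 27 \cdot 44 = 108 \cdot 44 = 4752$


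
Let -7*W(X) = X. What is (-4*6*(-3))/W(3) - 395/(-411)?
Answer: -68653/411 ≈ -167.04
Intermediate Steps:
W(X) = -X/7
(-4*6*(-3))/W(3) - 395/(-411) = (-4*6*(-3))/((-1/7*3)) - 395/(-411) = (-24*(-3))/(-3/7) - 395*(-1/411) = 72*(-7/3) + 395/411 = -168 + 395/411 = -68653/411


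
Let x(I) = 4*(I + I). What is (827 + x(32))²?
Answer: 1172889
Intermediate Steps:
x(I) = 8*I (x(I) = 4*(2*I) = 8*I)
(827 + x(32))² = (827 + 8*32)² = (827 + 256)² = 1083² = 1172889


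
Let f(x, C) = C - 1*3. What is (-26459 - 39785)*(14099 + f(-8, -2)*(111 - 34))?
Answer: -908470216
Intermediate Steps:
f(x, C) = -3 + C (f(x, C) = C - 3 = -3 + C)
(-26459 - 39785)*(14099 + f(-8, -2)*(111 - 34)) = (-26459 - 39785)*(14099 + (-3 - 2)*(111 - 34)) = -66244*(14099 - 5*77) = -66244*(14099 - 385) = -66244*13714 = -908470216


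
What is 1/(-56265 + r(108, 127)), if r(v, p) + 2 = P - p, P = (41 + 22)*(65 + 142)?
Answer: -1/43353 ≈ -2.3066e-5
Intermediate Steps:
P = 13041 (P = 63*207 = 13041)
r(v, p) = 13039 - p (r(v, p) = -2 + (13041 - p) = 13039 - p)
1/(-56265 + r(108, 127)) = 1/(-56265 + (13039 - 1*127)) = 1/(-56265 + (13039 - 127)) = 1/(-56265 + 12912) = 1/(-43353) = -1/43353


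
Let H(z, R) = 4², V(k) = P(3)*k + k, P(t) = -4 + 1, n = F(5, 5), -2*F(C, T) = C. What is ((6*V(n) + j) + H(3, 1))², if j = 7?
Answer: 2809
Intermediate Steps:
F(C, T) = -C/2
n = -5/2 (n = -½*5 = -5/2 ≈ -2.5000)
P(t) = -3
V(k) = -2*k (V(k) = -3*k + k = -2*k)
H(z, R) = 16
((6*V(n) + j) + H(3, 1))² = ((6*(-2*(-5/2)) + 7) + 16)² = ((6*5 + 7) + 16)² = ((30 + 7) + 16)² = (37 + 16)² = 53² = 2809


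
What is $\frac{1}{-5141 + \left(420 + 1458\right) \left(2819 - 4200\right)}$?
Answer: $- \frac{1}{2598659} \approx -3.8481 \cdot 10^{-7}$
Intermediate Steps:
$\frac{1}{-5141 + \left(420 + 1458\right) \left(2819 - 4200\right)} = \frac{1}{-5141 + 1878 \left(-1381\right)} = \frac{1}{-5141 - 2593518} = \frac{1}{-2598659} = - \frac{1}{2598659}$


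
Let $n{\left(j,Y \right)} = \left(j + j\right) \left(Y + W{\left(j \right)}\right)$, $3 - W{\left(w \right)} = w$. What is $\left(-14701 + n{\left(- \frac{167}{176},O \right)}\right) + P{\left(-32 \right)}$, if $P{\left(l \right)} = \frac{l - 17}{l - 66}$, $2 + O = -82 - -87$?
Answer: $- \frac{227885585}{15488} \approx -14714.0$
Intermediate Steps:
$W{\left(w \right)} = 3 - w$
$O = 3$ ($O = -2 - -5 = -2 + \left(-82 + 87\right) = -2 + 5 = 3$)
$P{\left(l \right)} = \frac{-17 + l}{-66 + l}$
$n{\left(j,Y \right)} = 2 j \left(3 + Y - j\right)$ ($n{\left(j,Y \right)} = \left(j + j\right) \left(Y - \left(-3 + j\right)\right) = 2 j \left(3 + Y - j\right)$)
$\left(-14701 + n{\left(- \frac{167}{176},O \right)}\right) + P{\left(-32 \right)} = \left(-14701 + 2 \left(- \frac{167}{176}\right) \left(3 + 3 - - \frac{167}{176}\right)\right) + \frac{-17 - 32}{-66 - 32} = \left(-14701 + 2 \left(\left(-167\right) \frac{1}{176}\right) \left(3 + 3 - \left(-167\right) \frac{1}{176}\right)\right) + \frac{1}{-98} \left(-49\right) = \left(-14701 + 2 \left(- \frac{167}{176}\right) \left(3 + 3 - - \frac{167}{176}\right)\right) - - \frac{1}{2} = \left(-14701 + 2 \left(- \frac{167}{176}\right) \left(3 + 3 + \frac{167}{176}\right)\right) + \frac{1}{2} = \left(-14701 + 2 \left(- \frac{167}{176}\right) \frac{1223}{176}\right) + \frac{1}{2} = \left(-14701 - \frac{204241}{15488}\right) + \frac{1}{2} = - \frac{227893329}{15488} + \frac{1}{2} = - \frac{227885585}{15488}$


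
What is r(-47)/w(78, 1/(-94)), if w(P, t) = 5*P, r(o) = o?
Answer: -47/390 ≈ -0.12051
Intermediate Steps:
r(-47)/w(78, 1/(-94)) = -47/(5*78) = -47/390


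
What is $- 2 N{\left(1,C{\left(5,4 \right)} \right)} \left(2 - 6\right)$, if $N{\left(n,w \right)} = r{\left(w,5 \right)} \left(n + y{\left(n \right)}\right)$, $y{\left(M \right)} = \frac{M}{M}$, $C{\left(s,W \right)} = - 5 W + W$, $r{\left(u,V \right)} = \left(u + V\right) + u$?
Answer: $-432$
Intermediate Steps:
$r{\left(u,V \right)} = V + 2 u$ ($r{\left(u,V \right)} = \left(V + u\right) + u = V + 2 u$)
$C{\left(s,W \right)} = - 4 W$
$y{\left(M \right)} = 1$
$N{\left(n,w \right)} = \left(1 + n\right) \left(5 + 2 w\right)$ ($N{\left(n,w \right)} = \left(5 + 2 w\right) \left(n + 1\right) = \left(5 + 2 w\right) \left(1 + n\right) = \left(1 + n\right) \left(5 + 2 w\right)$)
$- 2 N{\left(1,C{\left(5,4 \right)} \right)} \left(2 - 6\right) = - 2 \left(1 + 1\right) \left(5 + 2 \left(\left(-4\right) 4\right)\right) \left(2 - 6\right) = - 2 \cdot 2 \left(5 + 2 \left(-16\right)\right) \left(-4\right) = - 2 \cdot 2 \left(5 - 32\right) \left(-4\right) = - 2 \cdot 2 \left(-27\right) \left(-4\right) = \left(-2\right) \left(-54\right) \left(-4\right) = 108 \left(-4\right) = -432$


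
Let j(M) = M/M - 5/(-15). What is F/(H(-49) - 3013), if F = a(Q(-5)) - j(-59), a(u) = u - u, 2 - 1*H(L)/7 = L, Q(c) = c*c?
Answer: 1/1992 ≈ 0.00050201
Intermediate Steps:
j(M) = 4/3 (j(M) = 1 - 5*(-1/15) = 1 + ⅓ = 4/3)
Q(c) = c²
H(L) = 14 - 7*L
a(u) = 0
F = -4/3 (F = 0 - 1*4/3 = 0 - 4/3 = -4/3 ≈ -1.3333)
F/(H(-49) - 3013) = -4/(3*((14 - 7*(-49)) - 3013)) = -4/(3*((14 + 343) - 3013)) = -4/(3*(357 - 3013)) = -4/3/(-2656) = -4/3*(-1/2656) = 1/1992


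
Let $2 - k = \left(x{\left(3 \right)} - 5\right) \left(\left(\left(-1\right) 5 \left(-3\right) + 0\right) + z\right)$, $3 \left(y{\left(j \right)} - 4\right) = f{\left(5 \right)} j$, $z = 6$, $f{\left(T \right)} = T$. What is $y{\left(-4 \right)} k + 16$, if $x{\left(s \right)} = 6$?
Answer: $\frac{200}{3} \approx 66.667$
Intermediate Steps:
$y{\left(j \right)} = 4 + \frac{5 j}{3}$
$k = -19$ ($k = 2 - \left(6 - 5\right) \left(\left(\left(-1\right) 5 \left(-3\right) + 0\right) + 6\right) = 2 - 1 \left(\left(\left(-5\right) \left(-3\right) + 0\right) + 6\right) = 2 - 1 \left(\left(15 + 0\right) + 6\right) = 2 - 1 \left(15 + 6\right) = 2 - 1 \cdot 21 = 2 - 21 = -19$)
$y{\left(-4 \right)} k + 16 = \left(4 + \frac{5}{3} \left(-4\right)\right) \left(-19\right) + 16 = \left(4 - \frac{20}{3}\right) \left(-19\right) + 16 = \left(- \frac{8}{3}\right) \left(-19\right) + 16 = \frac{152}{3} + 16 = \frac{200}{3}$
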